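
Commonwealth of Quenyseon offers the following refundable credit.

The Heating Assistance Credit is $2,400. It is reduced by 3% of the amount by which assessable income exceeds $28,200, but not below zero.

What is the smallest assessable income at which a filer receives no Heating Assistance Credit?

$108,200

The credit falls by 3% of each dollar above $28,200, so it reaches zero when the excess is $2,400 / 3% = $80,000: income = $28,200 + $80,000 = $108,200.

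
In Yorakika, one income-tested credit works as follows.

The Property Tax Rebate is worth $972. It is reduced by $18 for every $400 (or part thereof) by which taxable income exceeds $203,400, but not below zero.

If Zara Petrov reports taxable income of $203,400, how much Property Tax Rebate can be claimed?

Property Tax Rebate: $203,400 is at or below the $203,400 threshold, so the full $972 applies.

$972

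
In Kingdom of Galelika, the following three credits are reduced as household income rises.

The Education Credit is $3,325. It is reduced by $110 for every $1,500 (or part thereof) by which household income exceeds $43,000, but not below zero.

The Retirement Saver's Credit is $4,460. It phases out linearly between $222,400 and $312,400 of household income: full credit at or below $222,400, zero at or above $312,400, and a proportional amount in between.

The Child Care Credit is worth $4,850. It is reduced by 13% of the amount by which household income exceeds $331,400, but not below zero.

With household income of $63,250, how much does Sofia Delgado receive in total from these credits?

$11,095

Education Credit: income exceeds $43,000 by $20,250, which is 14 full-or-partial $1,500 increments; reduction = 14 × $110 = $1,540, leaving $1,785.
Retirement Saver's Credit: $63,250 is at or below the $222,400 threshold, so the full $4,460 applies.
Child Care Credit: $63,250 is at or below the $331,400 threshold, so the full $4,850 applies.
Total: $1,785 + $4,460 + $4,850 = $11,095.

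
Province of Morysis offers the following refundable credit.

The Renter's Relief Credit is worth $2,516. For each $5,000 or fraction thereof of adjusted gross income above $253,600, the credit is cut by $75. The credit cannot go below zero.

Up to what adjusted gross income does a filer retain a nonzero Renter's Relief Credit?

$418,600

After 33 increments the reduction is 33 × $75 = $2,475, leaving $41; one more increment wipes it out. Increment 33 ends at excess 33 × $5,000 = $165,000, so the highest qualifying income is $253,600 + $165,000 = $418,600.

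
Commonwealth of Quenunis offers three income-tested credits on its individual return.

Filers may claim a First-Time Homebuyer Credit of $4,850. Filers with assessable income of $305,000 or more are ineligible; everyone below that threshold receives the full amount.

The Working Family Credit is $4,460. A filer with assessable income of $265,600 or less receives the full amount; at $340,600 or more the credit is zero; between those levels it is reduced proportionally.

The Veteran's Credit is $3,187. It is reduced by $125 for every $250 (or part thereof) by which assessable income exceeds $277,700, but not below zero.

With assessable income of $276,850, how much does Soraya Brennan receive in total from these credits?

$11,828

First-Time Homebuyer Credit: $276,850 is below the $305,000 cutoff, so the full $4,850 applies.
Working Family Credit: $276,850 is $11,250 into a $75,000 phase-out range, leaving 63,750/75,000 of the credit: $4,460 × 63,750/75,000 = $3,791.
Veteran's Credit: $276,850 is at or below the $277,700 threshold, so the full $3,187 applies.
Total: $4,850 + $3,791 + $3,187 = $11,828.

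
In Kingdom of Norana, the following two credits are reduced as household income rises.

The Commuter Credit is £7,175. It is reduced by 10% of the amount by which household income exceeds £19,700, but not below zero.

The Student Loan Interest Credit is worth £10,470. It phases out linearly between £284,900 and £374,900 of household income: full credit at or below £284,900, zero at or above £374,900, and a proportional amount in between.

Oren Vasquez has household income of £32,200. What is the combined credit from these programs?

Commuter Credit: 10% of the £12,500 excess over £19,700 is £1,250; credit = £7,175 − £1,250 = £5,925.
Student Loan Interest Credit: £32,200 is at or below the £284,900 threshold, so the full £10,470 applies.
Total: £5,925 + £10,470 = £16,395.

£16,395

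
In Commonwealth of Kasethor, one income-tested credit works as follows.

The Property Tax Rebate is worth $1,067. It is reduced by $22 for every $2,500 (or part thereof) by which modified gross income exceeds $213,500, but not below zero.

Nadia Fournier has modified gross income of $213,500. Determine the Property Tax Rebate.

Property Tax Rebate: $213,500 is at or below the $213,500 threshold, so the full $1,067 applies.

$1,067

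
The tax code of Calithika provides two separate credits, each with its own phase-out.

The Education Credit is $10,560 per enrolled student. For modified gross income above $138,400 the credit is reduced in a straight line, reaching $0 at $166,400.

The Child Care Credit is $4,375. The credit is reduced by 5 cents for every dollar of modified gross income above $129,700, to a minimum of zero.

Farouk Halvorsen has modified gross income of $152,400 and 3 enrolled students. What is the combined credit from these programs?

Education Credit: base = 3 × $10,560 = $31,680. $152,400 is $14,000 into a $28,000 phase-out range, leaving 14,000/28,000 of the credit: $31,680 × 14,000/28,000 = $15,840.
Child Care Credit: 5% of the $22,700 excess over $129,700 is $1,135; credit = $4,375 − $1,135 = $3,240.
Total: $15,840 + $3,240 = $19,080.

$19,080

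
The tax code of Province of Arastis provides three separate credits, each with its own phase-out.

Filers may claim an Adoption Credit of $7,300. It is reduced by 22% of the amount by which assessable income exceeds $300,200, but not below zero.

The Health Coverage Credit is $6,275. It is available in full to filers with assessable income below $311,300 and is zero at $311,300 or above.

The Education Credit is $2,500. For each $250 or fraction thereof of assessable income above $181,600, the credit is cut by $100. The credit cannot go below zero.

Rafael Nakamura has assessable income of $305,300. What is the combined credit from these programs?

Adoption Credit: 22% of the $5,100 excess over $300,200 is $1,122; credit = $7,300 − $1,122 = $6,178.
Health Coverage Credit: $305,300 is below the $311,300 cutoff, so the full $6,275 applies.
Education Credit: income exceeds $181,600 by $123,700 → 495 increments × $100 = $49,500 ≥ base, so the credit is $0.
Total: $6,178 + $6,275 + $0 = $12,453.

$12,453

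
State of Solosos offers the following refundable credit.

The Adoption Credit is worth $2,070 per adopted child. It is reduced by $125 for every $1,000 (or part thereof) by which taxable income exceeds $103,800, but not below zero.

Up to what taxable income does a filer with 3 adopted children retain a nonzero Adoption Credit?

Full credit = 3 × $2,070 = $6,210.
After 49 increments the reduction is 49 × $125 = $6,125, leaving $85; one more increment wipes it out. Increment 49 ends at excess 49 × $1,000 = $49,000, so the highest qualifying income is $103,800 + $49,000 = $152,800.

$152,800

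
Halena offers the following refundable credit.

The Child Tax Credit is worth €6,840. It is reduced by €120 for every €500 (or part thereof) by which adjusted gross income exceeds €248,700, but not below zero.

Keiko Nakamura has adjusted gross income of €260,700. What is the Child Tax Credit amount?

Child Tax Credit: income exceeds €248,700 by €12,000, which is 24 full-or-partial €500 increments; reduction = 24 × €120 = €2,880, leaving €3,960.

€3,960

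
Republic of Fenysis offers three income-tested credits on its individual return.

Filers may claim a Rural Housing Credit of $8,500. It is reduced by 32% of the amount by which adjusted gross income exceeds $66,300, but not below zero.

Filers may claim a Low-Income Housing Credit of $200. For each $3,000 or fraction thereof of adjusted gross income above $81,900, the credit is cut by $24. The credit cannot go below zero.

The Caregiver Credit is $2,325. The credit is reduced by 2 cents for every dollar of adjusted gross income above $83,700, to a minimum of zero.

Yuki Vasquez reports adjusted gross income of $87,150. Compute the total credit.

Rural Housing Credit: 32% of the $20,850 excess over $66,300 is $6,672; credit = $8,500 − $6,672 = $1,828.
Low-Income Housing Credit: income exceeds $81,900 by $5,250, which is 2 full-or-partial $3,000 increments; reduction = 2 × $24 = $48, leaving $152.
Caregiver Credit: 2% of the $3,450 excess over $83,700 is $69; credit = $2,325 − $69 = $2,256.
Total: $1,828 + $152 + $2,256 = $4,236.

$4,236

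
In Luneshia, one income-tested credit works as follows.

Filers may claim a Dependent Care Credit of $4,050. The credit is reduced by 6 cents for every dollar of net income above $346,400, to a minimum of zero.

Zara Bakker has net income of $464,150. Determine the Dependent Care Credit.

$0

Dependent Care Credit: 6% of the $117,750 excess over $346,400 is $7,065 ≥ base, so the credit is $0.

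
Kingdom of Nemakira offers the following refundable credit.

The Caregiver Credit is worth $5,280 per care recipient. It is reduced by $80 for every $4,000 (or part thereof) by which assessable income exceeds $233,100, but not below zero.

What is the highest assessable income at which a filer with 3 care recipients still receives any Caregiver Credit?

Full credit = 3 × $5,280 = $15,840.
After 197 increments the reduction is 197 × $80 = $15,760, leaving $80; one more increment wipes it out. Increment 197 ends at excess 197 × $4,000 = $788,000, so the highest qualifying income is $233,100 + $788,000 = $1,021,100.

$1,021,100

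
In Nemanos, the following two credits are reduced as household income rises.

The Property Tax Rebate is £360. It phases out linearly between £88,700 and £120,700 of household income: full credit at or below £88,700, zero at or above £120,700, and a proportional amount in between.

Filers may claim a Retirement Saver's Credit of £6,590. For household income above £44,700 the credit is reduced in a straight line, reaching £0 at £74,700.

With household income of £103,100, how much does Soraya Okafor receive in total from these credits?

£198

Property Tax Rebate: £103,100 is £14,400 into a £32,000 phase-out range, leaving 17,600/32,000 of the credit: £360 × 17,600/32,000 = £198.
Retirement Saver's Credit: £103,100 is at or above £74,700, so the credit is £0.
Total: £198 + £0 = £198.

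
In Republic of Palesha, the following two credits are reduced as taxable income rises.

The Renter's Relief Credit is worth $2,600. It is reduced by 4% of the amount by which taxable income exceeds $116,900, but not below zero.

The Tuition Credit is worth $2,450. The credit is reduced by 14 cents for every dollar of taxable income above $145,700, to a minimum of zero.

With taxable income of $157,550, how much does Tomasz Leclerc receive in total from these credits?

$1,765

Renter's Relief Credit: 4% of the $40,650 excess over $116,900 is $1,626; credit = $2,600 − $1,626 = $974.
Tuition Credit: 14% of the $11,850 excess over $145,700 is $1,659; credit = $2,450 − $1,659 = $791.
Total: $974 + $791 = $1,765.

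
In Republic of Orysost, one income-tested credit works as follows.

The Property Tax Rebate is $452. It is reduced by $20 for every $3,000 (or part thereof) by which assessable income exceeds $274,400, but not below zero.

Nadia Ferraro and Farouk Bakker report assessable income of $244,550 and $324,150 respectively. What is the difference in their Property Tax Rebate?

$340

Nadia ($244,550): Property Tax Rebate: $244,550 is at or below the $274,400 threshold, so the full $452 applies.
Farouk ($324,150): Property Tax Rebate: income exceeds $274,400 by $49,750, which is 17 full-or-partial $3,000 increments; reduction = 17 × $20 = $340, leaving $112.
Difference: |$452 − $112| = $340.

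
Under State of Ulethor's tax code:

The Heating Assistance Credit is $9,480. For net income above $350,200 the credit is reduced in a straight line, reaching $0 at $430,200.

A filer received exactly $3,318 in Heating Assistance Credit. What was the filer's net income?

$3,318 is 3,318/9,480 of the full $9,480, so 6,162/9,480 of the $80,000 range has been used: income = $350,200 + $80,000 × 6,162/9,480 = $402,200.

$402,200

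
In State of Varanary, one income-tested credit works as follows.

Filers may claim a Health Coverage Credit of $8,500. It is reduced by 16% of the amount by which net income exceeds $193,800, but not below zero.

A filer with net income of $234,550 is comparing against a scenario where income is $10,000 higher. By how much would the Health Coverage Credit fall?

$1,600

At $234,550 — 16% of the $40,750 excess over $193,800 is $6,520; credit = $8,500 − $6,520 = $1,980.
At $244,550 — 16% of the $50,750 excess over $193,800 is $8,120; credit = $8,500 − $8,120 = $380.
Lost: $1,980 − $380 = $1,600.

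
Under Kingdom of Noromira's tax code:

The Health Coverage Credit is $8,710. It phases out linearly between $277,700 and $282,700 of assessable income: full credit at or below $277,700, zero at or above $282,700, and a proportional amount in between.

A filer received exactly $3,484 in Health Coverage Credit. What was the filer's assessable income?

$3,484 is 3,484/8,710 of the full $8,710, so 5,226/8,710 of the $5,000 range has been used: income = $277,700 + $5,000 × 5,226/8,710 = $280,700.

$280,700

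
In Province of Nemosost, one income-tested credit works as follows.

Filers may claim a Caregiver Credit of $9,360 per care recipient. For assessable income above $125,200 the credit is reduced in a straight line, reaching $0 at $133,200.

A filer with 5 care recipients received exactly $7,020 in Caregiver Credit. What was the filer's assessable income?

$132,000

Full credit = 5 × $9,360 = $46,800.
$7,020 is 7,020/46,800 of the full $46,800, so 39,780/46,800 of the $8,000 range has been used: income = $125,200 + $8,000 × 39,780/46,800 = $132,000.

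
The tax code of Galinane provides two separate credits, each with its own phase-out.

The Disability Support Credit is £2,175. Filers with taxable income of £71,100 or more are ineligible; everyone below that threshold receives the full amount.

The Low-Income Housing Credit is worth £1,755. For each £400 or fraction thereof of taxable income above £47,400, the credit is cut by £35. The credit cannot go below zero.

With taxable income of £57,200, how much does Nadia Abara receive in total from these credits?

Disability Support Credit: £57,200 is below the £71,100 cutoff, so the full £2,175 applies.
Low-Income Housing Credit: income exceeds £47,400 by £9,800, which is 25 full-or-partial £400 increments; reduction = 25 × £35 = £875, leaving £880.
Total: £2,175 + £880 = £3,055.

£3,055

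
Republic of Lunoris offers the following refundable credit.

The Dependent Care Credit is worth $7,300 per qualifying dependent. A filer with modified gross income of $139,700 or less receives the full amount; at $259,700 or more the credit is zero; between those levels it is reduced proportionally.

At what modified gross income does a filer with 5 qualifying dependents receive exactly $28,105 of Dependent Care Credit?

Full credit = 5 × $7,300 = $36,500.
$28,105 is 28,105/36,500 of the full $36,500, so 8,395/36,500 of the $120,000 range has been used: income = $139,700 + $120,000 × 8,395/36,500 = $167,300.

$167,300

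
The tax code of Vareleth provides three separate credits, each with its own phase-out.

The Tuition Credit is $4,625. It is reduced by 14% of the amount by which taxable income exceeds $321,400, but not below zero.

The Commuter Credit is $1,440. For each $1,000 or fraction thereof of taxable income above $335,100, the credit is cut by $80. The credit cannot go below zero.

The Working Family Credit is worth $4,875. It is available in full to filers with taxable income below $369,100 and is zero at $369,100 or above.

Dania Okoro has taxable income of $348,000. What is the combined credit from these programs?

Tuition Credit: 14% of the $26,600 excess over $321,400 is $3,724; credit = $4,625 − $3,724 = $901.
Commuter Credit: income exceeds $335,100 by $12,900, which is 13 full-or-partial $1,000 increments; reduction = 13 × $80 = $1,040, leaving $400.
Working Family Credit: $348,000 is below the $369,100 cutoff, so the full $4,875 applies.
Total: $901 + $400 + $4,875 = $6,176.

$6,176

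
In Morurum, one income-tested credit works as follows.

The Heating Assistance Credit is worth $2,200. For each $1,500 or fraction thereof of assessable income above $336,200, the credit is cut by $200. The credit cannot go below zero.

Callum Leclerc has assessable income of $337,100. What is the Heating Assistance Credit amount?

Heating Assistance Credit: income exceeds $336,200 by $900, which is 1 full-or-partial $1,500 increment; reduction = 1 × $200 = $200, leaving $2,000.

$2,000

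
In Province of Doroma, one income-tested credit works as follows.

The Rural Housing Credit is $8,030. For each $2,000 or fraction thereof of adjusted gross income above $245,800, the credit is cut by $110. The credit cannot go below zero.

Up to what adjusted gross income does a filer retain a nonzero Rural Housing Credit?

After 72 increments the reduction is 72 × $110 = $7,920, leaving $110; one more increment wipes it out. Increment 72 ends at excess 72 × $2,000 = $144,000, so the highest qualifying income is $245,800 + $144,000 = $389,800.

$389,800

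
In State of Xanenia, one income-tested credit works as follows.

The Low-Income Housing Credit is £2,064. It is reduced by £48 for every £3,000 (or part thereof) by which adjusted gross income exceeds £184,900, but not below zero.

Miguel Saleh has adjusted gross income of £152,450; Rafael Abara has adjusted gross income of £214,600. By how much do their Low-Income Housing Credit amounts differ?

Miguel (£152,450): Low-Income Housing Credit: £152,450 is at or below the £184,900 threshold, so the full £2,064 applies.
Rafael (£214,600): Low-Income Housing Credit: income exceeds £184,900 by £29,700, which is 10 full-or-partial £3,000 increments; reduction = 10 × £48 = £480, leaving £1,584.
Difference: |£2,064 − £1,584| = £480.

£480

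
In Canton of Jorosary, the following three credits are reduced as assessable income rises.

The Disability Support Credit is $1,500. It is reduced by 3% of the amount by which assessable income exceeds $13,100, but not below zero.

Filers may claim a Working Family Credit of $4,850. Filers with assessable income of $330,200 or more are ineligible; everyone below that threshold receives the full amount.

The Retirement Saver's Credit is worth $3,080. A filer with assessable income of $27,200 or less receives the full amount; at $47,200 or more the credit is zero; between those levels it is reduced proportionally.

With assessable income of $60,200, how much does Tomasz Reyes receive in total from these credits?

Disability Support Credit: 3% of the $47,100 excess over $13,100 is $1,413; credit = $1,500 − $1,413 = $87.
Working Family Credit: $60,200 is below the $330,200 cutoff, so the full $4,850 applies.
Retirement Saver's Credit: $60,200 is at or above $47,200, so the credit is $0.
Total: $87 + $4,850 + $0 = $4,937.

$4,937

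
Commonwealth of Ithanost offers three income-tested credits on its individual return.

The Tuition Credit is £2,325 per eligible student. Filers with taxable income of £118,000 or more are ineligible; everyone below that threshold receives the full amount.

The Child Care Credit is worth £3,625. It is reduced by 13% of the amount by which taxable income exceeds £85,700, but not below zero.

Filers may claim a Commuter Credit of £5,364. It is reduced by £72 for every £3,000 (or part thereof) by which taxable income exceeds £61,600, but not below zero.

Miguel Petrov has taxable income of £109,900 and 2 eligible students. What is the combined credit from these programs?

Tuition Credit: base = 2 × £2,325 = £4,650. £109,900 is below the £118,000 cutoff, so the full £4,650 applies.
Child Care Credit: 13% of the £24,200 excess over £85,700 is £3,146; credit = £3,625 − £3,146 = £479.
Commuter Credit: income exceeds £61,600 by £48,300, which is 17 full-or-partial £3,000 increments; reduction = 17 × £72 = £1,224, leaving £4,140.
Total: £4,650 + £479 + £4,140 = £9,269.

£9,269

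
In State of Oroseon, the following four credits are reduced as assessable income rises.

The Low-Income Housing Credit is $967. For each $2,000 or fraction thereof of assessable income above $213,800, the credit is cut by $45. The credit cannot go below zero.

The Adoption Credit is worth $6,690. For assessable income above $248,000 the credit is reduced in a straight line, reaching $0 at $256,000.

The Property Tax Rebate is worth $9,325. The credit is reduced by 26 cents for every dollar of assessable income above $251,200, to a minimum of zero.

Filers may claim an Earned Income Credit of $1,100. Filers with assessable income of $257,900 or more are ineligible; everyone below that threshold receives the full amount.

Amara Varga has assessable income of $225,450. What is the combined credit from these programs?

Low-Income Housing Credit: income exceeds $213,800 by $11,650, which is 6 full-or-partial $2,000 increments; reduction = 6 × $45 = $270, leaving $697.
Adoption Credit: $225,450 is at or below the $248,000 threshold, so the full $6,690 applies.
Property Tax Rebate: $225,450 is at or below the $251,200 threshold, so the full $9,325 applies.
Earned Income Credit: $225,450 is below the $257,900 cutoff, so the full $1,100 applies.
Total: $697 + $6,690 + $9,325 + $1,100 = $17,812.

$17,812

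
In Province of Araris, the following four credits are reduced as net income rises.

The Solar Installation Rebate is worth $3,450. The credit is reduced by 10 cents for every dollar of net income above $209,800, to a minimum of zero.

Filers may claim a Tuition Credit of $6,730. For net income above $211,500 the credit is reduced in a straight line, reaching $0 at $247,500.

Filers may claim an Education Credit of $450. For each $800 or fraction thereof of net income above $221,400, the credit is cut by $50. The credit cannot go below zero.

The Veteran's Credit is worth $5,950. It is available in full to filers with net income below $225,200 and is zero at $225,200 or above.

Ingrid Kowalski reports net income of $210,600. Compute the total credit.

Solar Installation Rebate: 10% of the $800 excess over $209,800 is $80; credit = $3,450 − $80 = $3,370.
Tuition Credit: $210,600 is at or below the $211,500 threshold, so the full $6,730 applies.
Education Credit: $210,600 is at or below the $221,400 threshold, so the full $450 applies.
Veteran's Credit: $210,600 is below the $225,200 cutoff, so the full $5,950 applies.
Total: $3,370 + $6,730 + $450 + $5,950 = $16,500.

$16,500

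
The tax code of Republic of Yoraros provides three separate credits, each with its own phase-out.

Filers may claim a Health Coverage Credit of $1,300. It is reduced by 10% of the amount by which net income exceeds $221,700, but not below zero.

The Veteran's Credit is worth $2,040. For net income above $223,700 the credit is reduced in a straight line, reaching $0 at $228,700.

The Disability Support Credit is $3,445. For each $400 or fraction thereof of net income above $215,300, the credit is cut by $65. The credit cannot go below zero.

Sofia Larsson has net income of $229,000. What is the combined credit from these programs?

$1,740

Health Coverage Credit: 10% of the $7,300 excess over $221,700 is $730; credit = $1,300 − $730 = $570.
Veteran's Credit: $229,000 is at or above $228,700, so the credit is $0.
Disability Support Credit: income exceeds $215,300 by $13,700, which is 35 full-or-partial $400 increments; reduction = 35 × $65 = $2,275, leaving $1,170.
Total: $570 + $0 + $1,170 = $1,740.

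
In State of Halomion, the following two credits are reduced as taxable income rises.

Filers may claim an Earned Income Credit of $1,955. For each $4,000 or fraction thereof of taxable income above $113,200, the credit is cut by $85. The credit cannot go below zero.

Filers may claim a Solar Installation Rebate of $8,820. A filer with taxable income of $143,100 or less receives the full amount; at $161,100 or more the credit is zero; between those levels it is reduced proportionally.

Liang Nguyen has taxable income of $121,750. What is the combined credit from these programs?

$10,520

Earned Income Credit: income exceeds $113,200 by $8,550, which is 3 full-or-partial $4,000 increments; reduction = 3 × $85 = $255, leaving $1,700.
Solar Installation Rebate: $121,750 is at or below the $143,100 threshold, so the full $8,820 applies.
Total: $1,700 + $8,820 = $10,520.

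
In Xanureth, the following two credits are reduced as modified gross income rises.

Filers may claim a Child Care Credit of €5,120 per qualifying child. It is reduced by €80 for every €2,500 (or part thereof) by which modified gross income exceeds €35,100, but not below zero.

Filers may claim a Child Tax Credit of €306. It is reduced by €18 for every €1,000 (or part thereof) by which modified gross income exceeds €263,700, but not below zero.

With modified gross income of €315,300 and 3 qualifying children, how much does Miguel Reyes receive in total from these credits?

Child Care Credit: base = 3 × €5,120 = €15,360. income exceeds €35,100 by €280,200, which is 113 full-or-partial €2,500 increments; reduction = 113 × €80 = €9,040, leaving €6,320.
Child Tax Credit: income exceeds €263,700 by €51,600 → 52 increments × €18 = €936 ≥ base, so the credit is €0.
Total: €6,320 + €0 = €6,320.

€6,320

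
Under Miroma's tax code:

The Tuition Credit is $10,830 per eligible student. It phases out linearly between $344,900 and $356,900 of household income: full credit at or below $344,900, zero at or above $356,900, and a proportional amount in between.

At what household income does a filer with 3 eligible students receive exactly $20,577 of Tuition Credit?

$349,300

Full credit = 3 × $10,830 = $32,490.
$20,577 is 20,577/32,490 of the full $32,490, so 11,913/32,490 of the $12,000 range has been used: income = $344,900 + $12,000 × 11,913/32,490 = $349,300.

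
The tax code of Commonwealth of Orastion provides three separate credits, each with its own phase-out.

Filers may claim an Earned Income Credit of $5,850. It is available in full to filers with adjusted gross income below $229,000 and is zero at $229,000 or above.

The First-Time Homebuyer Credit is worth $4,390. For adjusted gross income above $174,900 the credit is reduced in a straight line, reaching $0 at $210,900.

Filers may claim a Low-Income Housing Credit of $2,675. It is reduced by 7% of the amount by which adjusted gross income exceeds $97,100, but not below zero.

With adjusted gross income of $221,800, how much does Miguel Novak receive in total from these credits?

$5,850

Earned Income Credit: $221,800 is below the $229,000 cutoff, so the full $5,850 applies.
First-Time Homebuyer Credit: $221,800 is at or above $210,900, so the credit is $0.
Low-Income Housing Credit: 7% of the $124,700 excess over $97,100 is $8,729 ≥ base, so the credit is $0.
Total: $5,850 + $0 + $0 = $5,850.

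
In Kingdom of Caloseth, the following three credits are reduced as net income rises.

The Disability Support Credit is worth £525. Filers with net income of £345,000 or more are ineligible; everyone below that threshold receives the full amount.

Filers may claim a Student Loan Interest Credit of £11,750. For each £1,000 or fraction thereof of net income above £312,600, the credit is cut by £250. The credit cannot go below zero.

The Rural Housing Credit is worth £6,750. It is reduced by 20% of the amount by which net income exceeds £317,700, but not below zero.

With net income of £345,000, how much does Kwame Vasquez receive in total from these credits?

Disability Support Credit: £345,000 meets or exceeds the £345,000 cutoff, so the credit is £0.
Student Loan Interest Credit: income exceeds £312,600 by £32,400, which is 33 full-or-partial £1,000 increments; reduction = 33 × £250 = £8,250, leaving £3,500.
Rural Housing Credit: 20% of the £27,300 excess over £317,700 is £5,460; credit = £6,750 − £5,460 = £1,290.
Total: £0 + £3,500 + £1,290 = £4,790.

£4,790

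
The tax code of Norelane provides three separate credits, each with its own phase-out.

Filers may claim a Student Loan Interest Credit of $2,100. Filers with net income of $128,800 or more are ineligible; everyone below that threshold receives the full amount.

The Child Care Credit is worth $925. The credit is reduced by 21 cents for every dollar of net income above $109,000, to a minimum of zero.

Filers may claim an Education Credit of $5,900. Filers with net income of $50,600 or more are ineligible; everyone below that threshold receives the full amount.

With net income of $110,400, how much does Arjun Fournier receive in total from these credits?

Student Loan Interest Credit: $110,400 is below the $128,800 cutoff, so the full $2,100 applies.
Child Care Credit: 21% of the $1,400 excess over $109,000 is $294; credit = $925 − $294 = $631.
Education Credit: $110,400 meets or exceeds the $50,600 cutoff, so the credit is $0.
Total: $2,100 + $631 + $0 = $2,731.

$2,731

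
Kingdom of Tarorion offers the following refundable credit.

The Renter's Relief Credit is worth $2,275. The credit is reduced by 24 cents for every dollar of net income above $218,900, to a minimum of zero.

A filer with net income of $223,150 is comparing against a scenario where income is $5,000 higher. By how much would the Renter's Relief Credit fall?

$1,200

At $223,150 — 24% of the $4,250 excess over $218,900 is $1,020; credit = $2,275 − $1,020 = $1,255.
At $228,150 — 24% of the $9,250 excess over $218,900 is $2,220; credit = $2,275 − $2,220 = $55.
Lost: $1,255 − $55 = $1,200.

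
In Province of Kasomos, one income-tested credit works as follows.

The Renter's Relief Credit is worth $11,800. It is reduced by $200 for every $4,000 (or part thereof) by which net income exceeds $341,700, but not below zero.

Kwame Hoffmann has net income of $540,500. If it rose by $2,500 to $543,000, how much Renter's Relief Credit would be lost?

$200

At $540,500 — income exceeds $341,700 by $198,800, which is 50 full-or-partial $4,000 increments; reduction = 50 × $200 = $10,000, leaving $1,800.
At $543,000 — income exceeds $341,700 by $201,300, which is 51 full-or-partial $4,000 increments; reduction = 51 × $200 = $10,200, leaving $1,600.
Lost: $1,800 − $1,600 = $200.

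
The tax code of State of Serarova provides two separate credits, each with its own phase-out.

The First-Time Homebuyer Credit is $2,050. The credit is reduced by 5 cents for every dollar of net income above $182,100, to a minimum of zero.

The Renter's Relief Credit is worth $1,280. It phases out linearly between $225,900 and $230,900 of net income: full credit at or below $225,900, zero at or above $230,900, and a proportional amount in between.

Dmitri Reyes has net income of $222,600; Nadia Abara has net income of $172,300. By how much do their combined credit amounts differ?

$2,025

Dmitri ($222,600): First-Time Homebuyer Credit: 5% of the $40,500 excess over $182,100 is $2,025; credit = $2,050 − $2,025 = $25. Renter's Relief Credit: $222,600 is at or below the $225,900 threshold, so the full $1,280 applies. total $25 + $1,280 = $1,305
Nadia ($172,300): First-Time Homebuyer Credit: $172,300 is at or below the $182,100 threshold, so the full $2,050 applies. Renter's Relief Credit: $172,300 is at or below the $225,900 threshold, so the full $1,280 applies. total $2,050 + $1,280 = $3,330
Difference: |$1,305 − $3,330| = $2,025.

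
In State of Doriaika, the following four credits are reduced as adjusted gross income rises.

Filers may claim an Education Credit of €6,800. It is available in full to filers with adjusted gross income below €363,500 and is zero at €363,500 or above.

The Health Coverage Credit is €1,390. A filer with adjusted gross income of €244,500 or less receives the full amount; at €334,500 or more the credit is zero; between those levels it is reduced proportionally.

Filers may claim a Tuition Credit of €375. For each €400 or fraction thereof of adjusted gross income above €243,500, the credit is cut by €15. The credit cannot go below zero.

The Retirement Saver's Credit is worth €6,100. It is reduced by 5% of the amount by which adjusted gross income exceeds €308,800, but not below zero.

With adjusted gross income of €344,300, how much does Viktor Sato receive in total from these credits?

€11,125

Education Credit: €344,300 is below the €363,500 cutoff, so the full €6,800 applies.
Health Coverage Credit: €344,300 is at or above €334,500, so the credit is €0.
Tuition Credit: income exceeds €243,500 by €100,800 → 252 increments × €15 = €3,780 ≥ base, so the credit is €0.
Retirement Saver's Credit: 5% of the €35,500 excess over €308,800 is €1,775; credit = €6,100 − €1,775 = €4,325.
Total: €6,800 + €0 + €0 + €4,325 = €11,125.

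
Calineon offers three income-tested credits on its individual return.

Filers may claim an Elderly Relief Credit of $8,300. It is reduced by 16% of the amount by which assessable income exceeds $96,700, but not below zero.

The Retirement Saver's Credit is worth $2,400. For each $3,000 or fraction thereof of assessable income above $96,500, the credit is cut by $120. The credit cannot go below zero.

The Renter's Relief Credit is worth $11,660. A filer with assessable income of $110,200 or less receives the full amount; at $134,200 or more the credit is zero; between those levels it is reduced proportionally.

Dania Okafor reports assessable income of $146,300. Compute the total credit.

Elderly Relief Credit: 16% of the $49,600 excess over $96,700 is $7,936; credit = $8,300 − $7,936 = $364.
Retirement Saver's Credit: income exceeds $96,500 by $49,800, which is 17 full-or-partial $3,000 increments; reduction = 17 × $120 = $2,040, leaving $360.
Renter's Relief Credit: $146,300 is at or above $134,200, so the credit is $0.
Total: $364 + $360 + $0 = $724.

$724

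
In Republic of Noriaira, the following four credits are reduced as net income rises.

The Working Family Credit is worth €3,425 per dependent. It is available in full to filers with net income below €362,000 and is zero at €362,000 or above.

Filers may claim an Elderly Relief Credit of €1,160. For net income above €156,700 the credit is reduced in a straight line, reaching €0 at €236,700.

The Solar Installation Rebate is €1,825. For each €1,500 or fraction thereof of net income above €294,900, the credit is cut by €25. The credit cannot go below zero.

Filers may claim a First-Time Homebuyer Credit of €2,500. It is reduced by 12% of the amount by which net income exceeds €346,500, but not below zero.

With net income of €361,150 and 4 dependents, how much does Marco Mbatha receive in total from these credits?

€15,142

Working Family Credit: base = 4 × €3,425 = €13,700. €361,150 is below the €362,000 cutoff, so the full €13,700 applies.
Elderly Relief Credit: €361,150 is at or above €236,700, so the credit is €0.
Solar Installation Rebate: income exceeds €294,900 by €66,250, which is 45 full-or-partial €1,500 increments; reduction = 45 × €25 = €1,125, leaving €700.
First-Time Homebuyer Credit: 12% of the €14,650 excess over €346,500 is €1,758; credit = €2,500 − €1,758 = €742.
Total: €13,700 + €0 + €700 + €742 = €15,142.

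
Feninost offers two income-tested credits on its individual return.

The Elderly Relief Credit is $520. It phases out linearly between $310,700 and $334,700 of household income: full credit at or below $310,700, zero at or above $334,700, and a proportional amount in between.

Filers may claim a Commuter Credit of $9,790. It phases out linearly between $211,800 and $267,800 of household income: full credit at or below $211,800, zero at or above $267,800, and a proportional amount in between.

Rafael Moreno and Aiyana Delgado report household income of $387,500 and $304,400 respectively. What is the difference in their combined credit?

Rafael ($387,500): Elderly Relief Credit: $387,500 is at or above $334,700, so the credit is $0. Commuter Credit: $387,500 is at or above $267,800, so the credit is $0. total $0 + $0 = $0
Aiyana ($304,400): Elderly Relief Credit: $304,400 is at or below the $310,700 threshold, so the full $520 applies. Commuter Credit: $304,400 is at or above $267,800, so the credit is $0. total $520 + $0 = $520
Difference: |$0 − $520| = $520.

$520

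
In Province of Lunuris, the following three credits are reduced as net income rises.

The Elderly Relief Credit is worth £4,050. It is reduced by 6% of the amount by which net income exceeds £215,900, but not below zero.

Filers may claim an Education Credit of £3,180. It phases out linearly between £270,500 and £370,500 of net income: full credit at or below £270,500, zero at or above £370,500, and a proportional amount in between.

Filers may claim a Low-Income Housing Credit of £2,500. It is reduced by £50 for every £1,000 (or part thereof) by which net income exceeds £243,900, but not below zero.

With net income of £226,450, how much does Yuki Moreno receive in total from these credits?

£9,097

Elderly Relief Credit: 6% of the £10,550 excess over £215,900 is £633; credit = £4,050 − £633 = £3,417.
Education Credit: £226,450 is at or below the £270,500 threshold, so the full £3,180 applies.
Low-Income Housing Credit: £226,450 is at or below the £243,900 threshold, so the full £2,500 applies.
Total: £3,417 + £3,180 + £2,500 = £9,097.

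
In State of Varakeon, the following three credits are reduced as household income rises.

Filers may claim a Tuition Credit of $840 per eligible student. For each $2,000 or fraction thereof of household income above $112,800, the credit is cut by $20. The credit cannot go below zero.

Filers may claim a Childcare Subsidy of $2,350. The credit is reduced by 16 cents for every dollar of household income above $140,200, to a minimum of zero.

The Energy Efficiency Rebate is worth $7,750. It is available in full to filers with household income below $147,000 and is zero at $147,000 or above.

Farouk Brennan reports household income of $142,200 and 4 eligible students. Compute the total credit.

$12,840

Tuition Credit: base = 4 × $840 = $3,360. income exceeds $112,800 by $29,400, which is 15 full-or-partial $2,000 increments; reduction = 15 × $20 = $300, leaving $3,060.
Childcare Subsidy: 16% of the $2,000 excess over $140,200 is $320; credit = $2,350 − $320 = $2,030.
Energy Efficiency Rebate: $142,200 is below the $147,000 cutoff, so the full $7,750 applies.
Total: $3,060 + $2,030 + $7,750 = $12,840.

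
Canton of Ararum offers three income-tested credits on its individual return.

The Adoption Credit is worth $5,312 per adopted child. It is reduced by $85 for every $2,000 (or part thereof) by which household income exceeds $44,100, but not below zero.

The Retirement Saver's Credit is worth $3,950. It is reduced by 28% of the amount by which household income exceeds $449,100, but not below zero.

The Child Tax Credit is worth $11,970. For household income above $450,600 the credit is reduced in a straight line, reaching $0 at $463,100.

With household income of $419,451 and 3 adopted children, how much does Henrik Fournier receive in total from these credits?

$15,920

Adoption Credit: base = 3 × $5,312 = $15,936. income exceeds $44,100 by $375,351 → 188 increments × $85 = $15,980 ≥ base, so the credit is $0.
Retirement Saver's Credit: $419,451 is at or below the $449,100 threshold, so the full $3,950 applies.
Child Tax Credit: $419,451 is at or below the $450,600 threshold, so the full $11,970 applies.
Total: $0 + $3,950 + $11,970 = $15,920.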